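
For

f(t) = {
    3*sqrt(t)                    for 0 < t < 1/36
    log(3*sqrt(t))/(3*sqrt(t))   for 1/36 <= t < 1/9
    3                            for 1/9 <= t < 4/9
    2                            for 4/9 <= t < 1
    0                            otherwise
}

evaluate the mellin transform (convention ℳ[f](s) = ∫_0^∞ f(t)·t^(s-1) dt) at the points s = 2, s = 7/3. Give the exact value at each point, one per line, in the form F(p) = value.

peel off the power substitution: 3*t on [0, 1/6); log(3*t)/(3*t) on [1/6, 1/3); 3 on [1/3, 2/3); …
back out the common scale on t: t on [0, 1/2); log(t)/t on [1/2, 1); 3 on [1, 2); …
slice at 1/36, 1/9, 4/9, transform all 4 pieces, and sum them
the [0, 1/36) slice contributes ∫ 3*sqrt(t)·t^(s-1) dt
piece [1/36, 1/9): integrate log(3*sqrt(t))/(3*sqrt(t)) against the kernel
∫ 3·t^(s-1) over [1/9, 4/9)
∫ 2·t^(s-1) over [4/9, 1)

F(2) = log(2)/972 + 62869/58320
F(7/3) = 6**(1/3)*(-110160*2**(2/3) + 2275 + 5236*log(2) + 1053184*2**(1/3) + 5331744*6**(2/3))/37322208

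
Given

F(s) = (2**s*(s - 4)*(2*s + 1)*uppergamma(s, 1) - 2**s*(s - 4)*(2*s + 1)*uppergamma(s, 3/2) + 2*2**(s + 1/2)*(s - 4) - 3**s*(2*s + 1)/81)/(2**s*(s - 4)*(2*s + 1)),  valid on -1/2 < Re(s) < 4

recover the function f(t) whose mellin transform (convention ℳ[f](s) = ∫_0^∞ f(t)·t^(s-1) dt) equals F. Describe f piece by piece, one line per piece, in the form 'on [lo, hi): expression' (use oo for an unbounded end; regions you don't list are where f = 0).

on [0, 1): sqrt(2)*sqrt(t)
on [1, 3/2): exp(-t)
on [3/2, oo): 1/(16*t**4)

the common scale on t comes off first: sqrt(t) on [0, 2); exp(-t/2) on [2, 3); t**(-4) on [3, ∞)
split f at 1, 3/2: ℳ[f](s) collects 3 kernel integrals
the [0, 1) slice contributes ∫ sqrt(2)*sqrt(t)·t^(s-1) dt
segment 1 to 3/2 holds exp(-t); add its integral
the [3/2, ∞) slice contributes ∫ 1/(16*t**4)·t^(s-1) dt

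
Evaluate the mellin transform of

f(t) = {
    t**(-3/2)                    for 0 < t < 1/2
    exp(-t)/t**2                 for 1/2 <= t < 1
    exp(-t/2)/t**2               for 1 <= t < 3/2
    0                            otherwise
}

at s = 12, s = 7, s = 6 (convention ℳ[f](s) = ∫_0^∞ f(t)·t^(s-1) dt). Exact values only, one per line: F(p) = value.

strip the shared t-power: 1/sqrt(t) on [0, 1/2); exp(-t)/t on [1/2, 1); exp(-t/2)/t on [1, 3/2)
reversing the shared t-power: sqrt(t) on [0, 1/2); exp(-t) on [1/2, 1); exp(-t/2) on [1, 3/2)
linearity at 1/2, 1 turns ℳ[f](s) into 3 summed integrals
segment [0, 1/2) carries t**(-3/2); integrate it
segment [1/2, 1) carries exp(-t)/t**2; integrate it
between 1 and 3/2 the integrand is exp(-t/2)/t**2·t^(s-1)

F(12) = -201383466759*exp(-3/4)/256 - 986410*exp(-1) + sqrt(2)/21504 + 313981529075*exp(-1/2)/512
F(7) = -12993*exp(-3/4)/8 - 65*exp(-1) + sqrt(2)/352 + 20889*exp(-1/2)/16
F(6) = -807*exp(-3/4)/4 - 16*exp(-1) + sqrt(2)/144 + 1343*exp(-1/2)/8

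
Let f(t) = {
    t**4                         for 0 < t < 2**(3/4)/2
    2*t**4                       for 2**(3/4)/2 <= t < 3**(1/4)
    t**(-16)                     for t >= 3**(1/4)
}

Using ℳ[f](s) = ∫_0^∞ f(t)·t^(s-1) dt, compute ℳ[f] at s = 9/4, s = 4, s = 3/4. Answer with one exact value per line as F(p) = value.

remove the power substitution first: t**2 on [0, sqrt(2)/2); 2*t**2 on [sqrt(2)/2, sqrt(3)); t**(-8) on [sqrt(3), ∞)
peel off the power substitution: t on [0, 1/2); 2*t on [1/2, 3); t**(-4) on [3, ∞)
the 3 pieces separated at 2**(3/4)/2, 3**(1/4) each add one integral
piece [0, 2**(3/4)/2): integrate t**4 against the kernel
∫ over [2**(3/4)/2, 3**(1/4)) of 2*t**4·t^(s-1) joins the sum
for t in [3**(1/4), ∞): the term is ∫ t**(-16)·t^(s-1)

F(9/4) = 2**(7/16)*(-891 + 10702*6**(9/16))/22275
F(4) = 5759/2592
F(3/4) = 2**(13/16)*(-4941 + 59330*6**(3/16))/93879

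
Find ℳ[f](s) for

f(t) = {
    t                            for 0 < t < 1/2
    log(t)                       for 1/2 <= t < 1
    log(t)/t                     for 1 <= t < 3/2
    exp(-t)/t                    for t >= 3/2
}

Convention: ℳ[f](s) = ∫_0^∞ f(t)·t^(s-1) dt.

the shared t-power comes off first: t**2 on [0, 1/2); t*log(t) on [1/2, 1); log(t) on [1, 3/2); …
along the cuts 1/2, 1, 3/2, ℳ[f](s) splits into 4 integrals
on [0, 1/2) integrate f = t against the kernel
on [1/2, 1) integrate f = log(t) against the kernel
over [1, 3/2), the kernel integral of log(t)/t enters the sum
for t in [3/2, ∞): the term is ∫ exp(-t)/t·t^(s-1)

(6*2**s*(s - 1)**2*(s + 1)*(2*s + (s - 1)**2 - 1)*uppergamma(s - 1, 3/2) - 6*2**s*(s - 1)**2*(s + 1) + 6*2**s*(s + 1)*(2*s + (s - 1)**2 - 1) + 3**s*(s - 1)*(s + 1)*(-4*log(2) + 4*log(3))*(2*s + (s - 1)**2 - 1) - 4*3**s*(s + 1)*(2*s + (s - 1)**2 - 1) + 6*(s - 1)**3*(s + 1)*log(2) + 6*(s - 1)**2*(s + 1)*log(2) + 6*(s - 1)**2*(s + 1) + 3*(s - 1)**2*(2*s + (s - 1)**2 - 1))/(6*2**s*(s - 1)**2*(s + 1)*(2*s + (s - 1)**2 - 1))
  Re(s) > -1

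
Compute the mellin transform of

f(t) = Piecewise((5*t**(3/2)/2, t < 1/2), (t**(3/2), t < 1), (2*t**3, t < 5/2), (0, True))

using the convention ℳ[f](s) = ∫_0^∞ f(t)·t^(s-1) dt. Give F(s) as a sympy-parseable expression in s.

decompose at 1/2, 1; ℳ[f](s) sums the 3 pieces' integrals
segment 0 to 1/2 holds 5*t**(3/2)/2; add its integral
on [1/2, 1): add ∫ t**(3/2)·t^(s-1) dt
∫ 2*t**3·t^(s-1) over [1, 5/2)

(3*2**(1/2 - s)*(s + 3) - 8*s + 5**(s + 3)*(2*s + 3)/2**s)/(4*(s + 3)*(2*s + 3))
  Re(s) > -3/2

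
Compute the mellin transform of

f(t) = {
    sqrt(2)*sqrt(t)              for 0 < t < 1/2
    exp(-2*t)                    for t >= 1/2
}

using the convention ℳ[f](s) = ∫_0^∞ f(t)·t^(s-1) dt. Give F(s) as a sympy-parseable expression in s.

reversing the common scale on t: sqrt(t) on [0, 1); exp(-t) on [1, ∞)
integrate the 2 segments split at 1/2, then add the results
on [0, 1/2) integrate f = sqrt(2)*sqrt(t) against the kernel
on [1/2, ∞) integrate f = exp(-2*t) against the kernel

((2*s + 1)*uppergamma(s, 1) + 2)/(2**s*(2*s + 1))
  Re(s) > -1/2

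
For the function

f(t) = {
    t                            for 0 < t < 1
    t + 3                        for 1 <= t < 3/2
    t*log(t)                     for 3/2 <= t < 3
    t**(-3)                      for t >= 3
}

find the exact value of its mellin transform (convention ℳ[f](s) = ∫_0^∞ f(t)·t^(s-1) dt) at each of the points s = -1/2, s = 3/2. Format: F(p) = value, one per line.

F(-1/2) = -2266*sqrt(3)/567 + sqrt(6) + log(2**(sqrt(6))*3**(-sqrt(6) + 2*sqrt(3))) + 6
F(3/2) = -922*sqrt(3)/675 - 2 + 213*sqrt(6)/100 + log(2**(9*sqrt(6)/20)*3**(-9*sqrt(6)/20 + 18*sqrt(3)/5))

treat the 4 regions marked off by 1, 3/2, 3 separately and sum
[0, 1) adds the kernel integral of t
over [1, 3/2), the kernel integral of (t + 3) enters the sum
piece [3/2, 3): integrate t*log(t) against the kernel
between 3 and ∞ the integrand is t**(-3)·t^(s-1)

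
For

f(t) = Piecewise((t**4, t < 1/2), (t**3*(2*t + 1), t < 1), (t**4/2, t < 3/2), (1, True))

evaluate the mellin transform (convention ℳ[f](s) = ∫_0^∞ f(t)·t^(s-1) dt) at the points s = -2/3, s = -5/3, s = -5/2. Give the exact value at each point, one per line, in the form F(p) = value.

strip the shared t-power: t**2 on [0, 1/2); t*(2*t + 1) on [1/2, 1); t**2/2 on [1, 3/2); …
strip the shared t-power: t on [0, 1/2); 2*t + 1 on [1/2, 1); t/2 on [1, 3/2); …
integrate the 4 segments split at 1/2, 1, 3/2, then add the results
∫ over [0, 1/2) of t**4·t^(s-1) joins the sum
on [1/2, 1): add ∫ t**3*(2*t + 1)·t^(s-1) dt
segment [1, 3/2) carries t**4/2; integrate it
[3/2, ∞) adds the kernel integral of 1

F(-2/3) = 2**(2/3)*(-162 + 984*2**(1/3) + 1687*3**(1/3))/2240
F(-5/3) = 2**(2/3)*(-405 + 629*3**(1/3) + 1170*2**(1/3))/1680
F(-5/2) = -7*sqrt(2)/6 + 167*sqrt(6)/540 + 3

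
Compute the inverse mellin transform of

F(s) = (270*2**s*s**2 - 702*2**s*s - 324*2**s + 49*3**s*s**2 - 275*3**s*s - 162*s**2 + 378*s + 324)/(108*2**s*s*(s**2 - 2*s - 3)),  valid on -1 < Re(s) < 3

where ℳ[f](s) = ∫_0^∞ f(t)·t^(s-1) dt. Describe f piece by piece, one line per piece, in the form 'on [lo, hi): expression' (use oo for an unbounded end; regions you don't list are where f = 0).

along the cuts 1/2, 1, 3/2, ℳ[f](s) splits into 4 integrals
piece [0, 1/2): integrate t against the kernel
on [1/2, 1): add ∫ (2*t + 1)·t^(s-1) dt
segment [1, 3/2) carries t/2; integrate it
on [3/2, ∞) integrate f = t**(-3) against the kernel

on [0, 1/2): t
on [1/2, 1): 2*t + 1
on [1, 3/2): t/2
on [3/2, oo): t**(-3)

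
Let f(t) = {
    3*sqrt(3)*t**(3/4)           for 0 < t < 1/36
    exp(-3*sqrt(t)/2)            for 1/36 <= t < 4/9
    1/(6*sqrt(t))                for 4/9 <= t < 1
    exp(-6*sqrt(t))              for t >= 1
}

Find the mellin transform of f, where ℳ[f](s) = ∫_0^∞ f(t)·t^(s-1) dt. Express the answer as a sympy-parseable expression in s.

(2*1296**s*(4*s + 3) + 12*576**s*(2*s - 1)*(4*s + 3)*uppergamma(2*s, 1/4) - 12*576**s*(2*s - 1)*(4*s + 3)*uppergamma(2*s, 1) - 3*576**s*(4*s + 3) + 12*6**(2*s)*(2*s - 1)*(4*s + 3)*uppergamma(2*s, 6) + 6*sqrt(2)*6**(2*s)*(2*s - 1))/(6*6**(4*s)*(2*s - 1)*(4*s + 3))
  Re(s) > -3/4

strip the power substitution: 3*sqrt(3)*t**(3/2) on [0, 1/6); exp(-3*t/2) on [1/6, 2/3); 1/(6*t) on [2/3, 1); …
reversing the common scale on t: t**(3/2) on [0, 1/2); exp(-t/2) on [1/2, 2); 1/(2*t) on [2, 3); …
breakpoints 1/36, 4/9, 1: one integral from each of the 4 segments
∫ 3*sqrt(3)*t**(3/4)·t^(s-1) over [0, 1/36)
on [1/36, 4/9) integrate f = exp(-3*sqrt(t)/2) against the kernel
segment [4/9, 1) carries 1/(6*sqrt(t)); integrate it
on [1, ∞) integrate f = exp(-6*sqrt(t)) against the kernel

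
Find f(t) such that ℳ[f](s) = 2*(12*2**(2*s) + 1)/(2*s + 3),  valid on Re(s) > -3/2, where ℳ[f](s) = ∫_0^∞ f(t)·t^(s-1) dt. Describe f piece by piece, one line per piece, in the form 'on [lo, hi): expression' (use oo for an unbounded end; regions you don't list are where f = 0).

on [0, 1): 5*t**(3/2)/2
on [1, 4): 3*t**(3/2)/2

cuts at 1: linearity sums the 2 kernel integrals
the [0, 1) slice contributes ∫ 5*t**(3/2)/2·t^(s-1) dt
for t in [1, 4): the term is ∫ 3*t**(3/2)/2·t^(s-1)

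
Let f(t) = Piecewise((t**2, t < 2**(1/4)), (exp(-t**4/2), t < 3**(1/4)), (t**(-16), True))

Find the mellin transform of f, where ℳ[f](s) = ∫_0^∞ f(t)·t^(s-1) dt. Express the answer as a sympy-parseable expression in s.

(81*2**(s/4)*(s - 16)*(s + 2)*uppergamma(s/4, 1) - 81*2**(s/4)*(s - 16)*(s + 2)*uppergamma(s/4, 3/2) + 324*2**(s/4 + 1/2)*(s - 16) - 4*3**(s/4)*(s + 2))/(324*(s - 16)*(s + 2))
  -2 < Re(s) < 16

remove the power substitution first: t on [0, sqrt(2)); exp(-t**2/2) on [sqrt(2), sqrt(3)); t**(-8) on [sqrt(3), ∞)
peel off the power substitution: sqrt(t) on [0, 2); exp(-t/2) on [2, 3); t**(-4) on [3, ∞)
treat the 3 regions marked off by 2**(1/4), 3**(1/4) separately and sum
over [0, 2**(1/4)), the kernel integral of t**2 enters the sum
the [2**(1/4), 3**(1/4)) slice contributes ∫ exp(-t**4/2)·t^(s-1) dt
piece [3**(1/4), ∞): integrate t**(-16) against the kernel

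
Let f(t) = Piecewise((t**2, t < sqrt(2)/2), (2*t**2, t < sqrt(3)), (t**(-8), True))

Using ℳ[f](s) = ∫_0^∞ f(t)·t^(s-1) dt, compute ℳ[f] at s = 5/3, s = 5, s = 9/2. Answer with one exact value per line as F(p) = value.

F(5/3) = 2**(1/6)*(-1539 + 18490*6**(5/6))/22572
F(5) = sqrt(2)*(-27 + 11720*sqrt(6))/3024
F(9/2) = 2**(3/4)*(-63 + 27320*6**(1/4))/6552

the power substitution comes off first: t on [0, 1/2); 2*t on [1/2, 3); t**(-4) on [3, ∞)
the 3 pieces separated at sqrt(2)/2, sqrt(3) each add one integral
∫ over [0, sqrt(2)/2) of t**2·t^(s-1) joins the sum
segment sqrt(2)/2 to sqrt(3) holds 2*t**2; add its integral
∫ t**(-8)·t^(s-1) over [sqrt(3), ∞)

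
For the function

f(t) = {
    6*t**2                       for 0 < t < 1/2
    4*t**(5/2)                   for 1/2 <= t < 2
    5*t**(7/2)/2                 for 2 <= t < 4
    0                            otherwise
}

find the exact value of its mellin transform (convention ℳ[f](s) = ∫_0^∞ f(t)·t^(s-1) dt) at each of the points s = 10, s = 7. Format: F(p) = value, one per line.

F(10) = 5497558138907/221184 - 142606363*sqrt(2)/691200
F(7) = 2684354567/5376 - 1441813*sqrt(2)/51072

linearity at 1/2, 2 turns ℳ[f](s) into 3 summed integrals
segment 0 to 1/2 holds 6*t**2; add its integral
∫ over [1/2, 2) of 4*t**(5/2)·t^(s-1) joins the sum
piece [2, 4): integrate 5*t**(7/2)/2 against the kernel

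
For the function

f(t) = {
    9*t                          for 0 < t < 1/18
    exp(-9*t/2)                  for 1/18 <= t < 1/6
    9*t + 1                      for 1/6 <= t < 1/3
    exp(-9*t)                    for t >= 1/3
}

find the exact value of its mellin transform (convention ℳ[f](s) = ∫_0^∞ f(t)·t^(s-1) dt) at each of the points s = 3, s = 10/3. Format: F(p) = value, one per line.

F(3) = -65*exp(-3/4)/1458 + 17*exp(-3)/729 + 41*exp(-1/4)/1458 + 215/5832
F(10/3) = 12**(1/3)*(-8320*2**(2/3)*uppergamma(10/3, 3/4) - 2268*3**(1/3) + 15 + 1040*2**(1/3)*uppergamma(10/3, 3) + 8320*2**(2/3)*uppergamma(10/3, 1/4) + 27864*6**(1/3))/4548960

remove the common scale on t first: 3*t on [0, 1/6); exp(-3*t/2) on [1/6, 1/2); 3*t + 1 on [1/2, 1); …
peel off the common scale on t: t on [0, 1/2); exp(-t/2) on [1/2, 3/2); t + 1 on [3/2, 3); …
along the cuts 1/18, 1/6, 1/3, ℳ[f](s) splits into 4 integrals
segment [0, 1/18) carries 9*t; integrate it
piece [1/18, 1/6): integrate exp(-9*t/2) against the kernel
on [1/6, 1/3): add ∫ (9*t + 1)·t^(s-1) dt
over [1/3, ∞), the kernel integral of exp(-9*t) enters the sum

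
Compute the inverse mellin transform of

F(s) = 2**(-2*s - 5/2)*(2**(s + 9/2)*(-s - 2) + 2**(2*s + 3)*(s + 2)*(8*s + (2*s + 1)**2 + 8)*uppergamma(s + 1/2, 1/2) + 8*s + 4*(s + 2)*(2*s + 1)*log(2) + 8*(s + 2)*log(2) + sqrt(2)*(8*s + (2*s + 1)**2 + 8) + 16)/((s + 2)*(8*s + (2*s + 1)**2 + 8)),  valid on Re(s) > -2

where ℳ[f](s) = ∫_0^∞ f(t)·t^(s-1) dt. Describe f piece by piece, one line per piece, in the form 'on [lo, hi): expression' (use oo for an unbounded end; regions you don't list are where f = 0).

the common scale on t comes off first: t**2 on [0, 1/2); t**(3/2)*log(t) on [1/2, 1); sqrt(t)*exp(-t/2) on [1, ∞)
peel off the shared t-power: t**(3/2) on [0, 1/2); t*log(t) on [1/2, 1); exp(-t/2) on [1, ∞)
the 3 pieces separated at 1/4, 1/2 each add one integral
on [0, 1/4): add ∫ 4*t**2·t^(s-1) dt
[1/4, 1/2) adds the kernel integral of 2*sqrt(2)*t**(3/2)*log(2*t)
over [1/2, ∞), the kernel integral of sqrt(2)*sqrt(t)*exp(-t) enters the sum

on [0, 1/4): 4*t**2
on [1/4, 1/2): 2*sqrt(2)*t**(3/2)*log(2*t)
on [1/2, oo): sqrt(2)*sqrt(t)*exp(-t)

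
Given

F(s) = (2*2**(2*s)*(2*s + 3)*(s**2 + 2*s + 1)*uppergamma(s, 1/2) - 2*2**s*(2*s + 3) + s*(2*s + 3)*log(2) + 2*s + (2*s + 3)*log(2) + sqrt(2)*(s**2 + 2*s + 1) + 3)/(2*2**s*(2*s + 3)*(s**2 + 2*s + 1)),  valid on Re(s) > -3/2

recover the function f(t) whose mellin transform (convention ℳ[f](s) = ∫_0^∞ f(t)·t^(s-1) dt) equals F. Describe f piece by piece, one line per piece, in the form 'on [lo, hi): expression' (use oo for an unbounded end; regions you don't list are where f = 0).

the 3 pieces separated at 1/2, 1 each add one integral
[0, 1/2) adds the kernel integral of t**(3/2)
on [1/2, 1): add ∫ t*log(t)·t^(s-1) dt
segment 1 to ∞ holds exp(-t/2); add its integral

on [0, 1/2): t**(3/2)
on [1/2, 1): t*log(t)
on [1, oo): exp(-t/2)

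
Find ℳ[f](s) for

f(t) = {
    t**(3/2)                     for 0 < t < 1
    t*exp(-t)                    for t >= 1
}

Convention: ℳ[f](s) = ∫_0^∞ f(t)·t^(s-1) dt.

the shared t-power comes off first: t**(5/2) on [0, 1); t**2*exp(-t) on [1, ∞)
remove the shared t-power first: sqrt(t) on [0, 1); exp(-t) on [1, ∞)
split f at 1: ℳ[f](s) collects 2 kernel integrals
∫ t**(3/2)·t^(s-1) over [0, 1)
between 1 and ∞ the integrand is t*exp(-t)·t^(s-1)

((2*s + 3)*uppergamma(s + 1, 1) + 2)/(2*s + 3)
  Re(s) > -3/2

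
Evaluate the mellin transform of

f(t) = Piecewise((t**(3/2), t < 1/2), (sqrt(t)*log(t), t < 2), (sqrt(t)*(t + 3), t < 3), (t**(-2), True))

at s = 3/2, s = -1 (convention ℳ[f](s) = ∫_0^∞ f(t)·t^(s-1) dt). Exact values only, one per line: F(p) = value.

strip the shared t-power: t on [0, 1/2); log(t) on [1/2, 2); t + 3 on [2, 3); …
slice at 1/2, 2, 3, transform all 4 pieces, and sum them
over [0, 1/2), the kernel integral of t**(3/2) enters the sum
over [1/2, 2), the kernel integral of sqrt(t)*log(t) enters the sum
the [2, 3) slice contributes ∫ sqrt(t)*(t + 3)·t^(s-1) dt
for t in [3, ∞): the term is ∫ t**(-2)·t^(s-1)

F(3/2) = 2*sqrt(3)/3 + 17*log(2)/8 + 207/16
F(-1) = sqrt(2)*(-486*log(2) + sqrt(2) + 648)/162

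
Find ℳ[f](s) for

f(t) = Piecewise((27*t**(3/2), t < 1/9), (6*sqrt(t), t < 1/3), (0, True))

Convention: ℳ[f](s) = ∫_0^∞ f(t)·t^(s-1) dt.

remove the common scale on t first: 3*sqrt(3)*t**(3/2) on [0, 1/3); 2*sqrt(3)*sqrt(t) on [1/3, 1)
undo the common scale on t: t**(3/2) on [0, 1); 2*sqrt(t) on [1, 3)
breakpoints 1/9: one integral from each of the 2 segments
over [0, 1/9), the kernel integral of 27*t**(3/2) enters the sum
segment [1/9, 1/3) carries 6*sqrt(t); integrate it

(2*3**(s + 1/2)*(4*s + 6) - 4*s - 10)/(9**s*(2*s + 1)*(2*s + 3))
  Re(s) > -3/2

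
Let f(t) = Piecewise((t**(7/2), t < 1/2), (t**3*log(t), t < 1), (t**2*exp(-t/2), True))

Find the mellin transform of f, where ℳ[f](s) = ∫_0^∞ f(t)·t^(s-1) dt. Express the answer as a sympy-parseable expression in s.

the shared t-power comes off first: t**(3/2) on [0, 1/2); t*log(t) on [1/2, 1); exp(-t/2) on [1, ∞)
cuts at 1/2, 1: linearity sums the 3 kernel integrals
between 0 and 1/2 the integrand is t**(7/2)·t^(s-1)
the [1/2, 1) slice contributes ∫ t**3*log(t)·t^(s-1) dt
piece [1, ∞): integrate t**2*exp(-t/2) against the kernel

(32*2**(2*s)*(2*s + 7)*(2*s + (s + 2)**2 + 5)*uppergamma(s + 2, 1/2) - 8*2**s*(2*s + 7) + 2*s + (s + 2)*(2*s + 7)*log(2) + (2*s + 7)*log(2) + sqrt(2)*(2*s + (s + 2)**2 + 5) + 7)/(8*2**s*(2*s + 7)*(2*s + (s + 2)**2 + 5))
  Re(s) > -7/2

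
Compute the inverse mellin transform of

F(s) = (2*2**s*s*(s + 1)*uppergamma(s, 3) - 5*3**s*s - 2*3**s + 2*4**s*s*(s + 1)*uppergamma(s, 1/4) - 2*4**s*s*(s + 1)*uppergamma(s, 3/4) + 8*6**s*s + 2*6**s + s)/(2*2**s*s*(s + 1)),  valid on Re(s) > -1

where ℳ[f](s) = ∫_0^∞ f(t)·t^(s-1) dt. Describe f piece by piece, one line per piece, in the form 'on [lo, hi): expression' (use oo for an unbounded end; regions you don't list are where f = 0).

decompose at 1/2, 3/2, 3; ℳ[f](s) sums the 4 pieces' integrals
for t in [0, 1/2): the term is ∫ t·t^(s-1)
for t in [1/2, 3/2): the term is ∫ exp(-t/2)·t^(s-1)
between 3/2 and 3 the integrand is (t + 1)·t^(s-1)
[3, ∞) adds the kernel integral of exp(-t)

on [0, 1/2): t
on [1/2, 3/2): exp(-t/2)
on [3/2, 3): t + 1
on [3, oo): exp(-t)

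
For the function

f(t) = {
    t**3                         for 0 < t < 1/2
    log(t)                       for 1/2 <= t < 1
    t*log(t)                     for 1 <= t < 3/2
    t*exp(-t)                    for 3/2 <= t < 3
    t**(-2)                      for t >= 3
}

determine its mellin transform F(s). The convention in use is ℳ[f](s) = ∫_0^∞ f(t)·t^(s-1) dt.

(72*2**s*(s - 2)*(s + 1)**2*(s + 3)*(2*s - (s + 1)**2 + 1)*uppergamma(s + 1, 3/2) - 72*2**s*(s - 2)*(s + 1)**2*(s + 3)*(2*s - (s + 1)**2 + 1)*uppergamma(s + 1, 3) + 72*2**s*(s - 2)*(s + 1)**2*(s + 3) + 72*2**s*(s - 2)*(s + 3)*(2*s - (s + 1)**2 + 1) + 3**s*(s - 2)*(s + 1)*(s + 3)*(-108*log(2) + 108*log(3))*(2*s - (s + 1)**2 + 1) - 108*3**s*(s - 2)*(s + 3)*(2*s - (s + 1)**2 + 1) - 8*6**s*(s + 1)**2*(s + 3)*(2*s - (s + 1)**2 + 1) - 72*(s - 2)*(s + 1)**3*(s + 3)*log(2) - 72*(s - 2)*(s + 1)**2*(s + 3) + 72*(s - 2)*(s + 1)**2*(s + 3)*log(2) + 9*(s - 2)*(s + 1)**2*(2*s - (s + 1)**2 + 1))/(72*2**s*(s - 2)*(s + 1)**2*(s + 3)*(2*s - (s + 1)**2 + 1))
  -3 < Re(s) < 2

the shared t-power comes off first: t**2 on [0, 1/2); log(t)/t on [1/2, 1); log(t) on [1, 3/2); …
breakpoints 1/2, 1, 3/2, 3: one integral from each of the 5 segments
on [0, 1/2): add ∫ t**3·t^(s-1) dt
[1/2, 1) adds the kernel integral of log(t)
∫ over [1, 3/2) of t*log(t)·t^(s-1) joins the sum
segment [3/2, 3) carries t*exp(-t); integrate it
between 3 and ∞ the integrand is t**(-2)·t^(s-1)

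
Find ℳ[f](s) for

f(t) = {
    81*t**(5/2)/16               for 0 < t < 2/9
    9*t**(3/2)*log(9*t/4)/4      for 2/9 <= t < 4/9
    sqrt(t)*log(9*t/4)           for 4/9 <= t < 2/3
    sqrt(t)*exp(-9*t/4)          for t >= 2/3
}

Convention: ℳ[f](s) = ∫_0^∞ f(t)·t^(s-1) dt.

invert the shared t-power to get 81*t**2/16 on [0, 2/9); 9*t*log(9*t/4)/4 on [2/9, 4/9); log(9*t/4) on [4/9, 2/3); …
remove the common scale on t first: 9*t**2/4 on [0, 1/3); 3*t*log(3*t/2)/2 on [1/3, 2/3); log(3*t/2) on [2/3, 1); …
strip the common scale on t: t**2 on [0, 1/2); t*log(t) on [1/2, 1); log(t) on [1, 3/2); …
decompose at 2/9, 4/9, 2/3; ℳ[f](s) sums the 4 pieces' integrals
on [0, 2/9) integrate f = 81*t**(5/2)/16 against the kernel
piece [2/9, 4/9): integrate 9*t**(3/2)*log(9*t/4)/4 against the kernel
the [4/9, 2/3) slice contributes ∫ sqrt(t)*log(9*t/4)·t^(s-1) dt
piece [2/3, ∞): integrate sqrt(t)*exp(-9*t/4) against the kernel

2**(s - 1/2)*3**(-2*s - 1)*(2**(s + 3/2)*(2*s + 1)**2*(2*s + 5)*(8*s + (2*s + 1)**2 + 8)*uppergamma(s + 1/2, 3/2) + 2**(s + 7/2)*(-2*s - 5)*(2*s + 1)**2 + 2**(s + 7/2)*(2*s + 5)*(8*s + (2*s + 1)**2 + 8) + 3**(s + 1/2)*(2*s + 1)*(2*s + 5)*(-4*log(2) + 4*log(3))*(8*s + (2*s + 1)**2 + 8) - 8*3**(s + 1/2)*(2*s + 5)*(8*s + (2*s + 1)**2 + 8) + (2*s + 1)**3*(2*s + 5)*log(4) + 4*(2*s + 1)**2*(2*s + 5)*log(2) + (2*s + 1)**2*(8*s + 20) + (2*s + 1)**2*(8*s + (2*s + 1)**2 + 8))/((2*s + 1)**2*(2*s + 5)*(8*s + (2*s + 1)**2 + 8))
  Re(s) > -5/2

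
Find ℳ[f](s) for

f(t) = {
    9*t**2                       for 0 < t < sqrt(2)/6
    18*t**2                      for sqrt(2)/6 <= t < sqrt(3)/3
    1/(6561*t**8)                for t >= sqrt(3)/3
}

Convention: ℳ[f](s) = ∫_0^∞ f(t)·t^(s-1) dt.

(970*12**(s/2)*s - 7780*12**(s/2) - 81*2**(s/2)*s + 648*2**(s/2))/(162*6**s*(s**2 - 6*s - 16))
  -2 < Re(s) < 8

back out the common scale on t: t**2 on [0, sqrt(2)/2); 2*t**2 on [sqrt(2)/2, sqrt(3)); t**(-8) on [sqrt(3), ∞)
peel off the power substitution: t on [0, 1/2); 2*t on [1/2, 3); t**(-4) on [3, ∞)
slice at sqrt(2)/6, sqrt(3)/3, transform all 3 pieces, and sum them
[0, sqrt(2)/6) adds the kernel integral of 9*t**2
between sqrt(2)/6 and sqrt(3)/3 the integrand is 18*t**2·t^(s-1)
the [sqrt(3)/3, ∞) slice contributes ∫ 1/(6561*t**8)·t^(s-1) dt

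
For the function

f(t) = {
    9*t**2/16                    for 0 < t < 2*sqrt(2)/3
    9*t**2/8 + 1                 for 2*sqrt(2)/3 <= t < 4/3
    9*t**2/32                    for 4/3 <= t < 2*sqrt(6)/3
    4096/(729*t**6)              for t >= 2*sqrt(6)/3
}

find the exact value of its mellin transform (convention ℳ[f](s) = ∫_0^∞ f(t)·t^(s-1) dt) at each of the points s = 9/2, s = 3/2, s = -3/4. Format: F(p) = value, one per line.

F(9/2) = -2240*2**(3/4)*sqrt(3)/28431 + 27136*sqrt(3)/28431 + 21088*6**(3/4)/28431
F(3/2) = -68*2**(1/4)*sqrt(3)/189 + 1906*6**(1/4)/5103 + 184*sqrt(3)/189
F(-3/4) = 2**(7/8)*3**(3/4)*(-729*2**(5/8) + 2347*3**(5/8) + 10206)/43740

back out the common scale on t: 9*t**2/4 on [0, sqrt(2)/3); 9*t**2/2 + 1 on [sqrt(2)/3, 2/3); 9*t**2/8 on [2/3, sqrt(6)/3); …
invert the common scale on t to get t**2 on [0, sqrt(2)/2); 2*t**2 + 1 on [sqrt(2)/2, 1); t**2/2 on [1, sqrt(6)/2); …
strip the power substitution: t on [0, 1/2); 2*t + 1 on [1/2, 1); t/2 on [1, 3/2); …
integrate the 4 segments split at 2*sqrt(2)/3, 4/3, 2*sqrt(6)/3, then add the results
for t in [0, 2*sqrt(2)/3): the term is ∫ 9*t**2/16·t^(s-1)
over [2*sqrt(2)/3, 4/3), the kernel integral of (9*t**2/8 + 1) enters the sum
segment 4/3 to 2*sqrt(6)/3 holds 9*t**2/32; add its integral
segment [2*sqrt(6)/3, ∞) carries 4096/(729*t**6); integrate it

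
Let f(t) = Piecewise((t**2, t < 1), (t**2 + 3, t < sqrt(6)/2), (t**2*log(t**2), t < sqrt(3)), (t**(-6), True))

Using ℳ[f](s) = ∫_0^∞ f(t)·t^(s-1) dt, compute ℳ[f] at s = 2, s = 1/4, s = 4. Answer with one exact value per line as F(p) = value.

peel off the power substitution: t on [0, 1); t + 3 on [1, 3/2); t*log(t) on [3/2, 3); …
integrate the 4 segments split at 1, sqrt(6)/2, sqrt(3), then add the results
segment [0, 1) carries t**2; integrate it
segment 1 to sqrt(6)/2 holds (t**2 + 3); add its integral
segment [sqrt(6)/2, sqrt(3)) carries t**2*log(t**2); integrate it
on [sqrt(3), ∞) integrate f = t**(-6) against the kernel

F(2) = 143/288 + log(3*90699264**(1/16))
F(1/4) = 2**(7/8)*(-3726*2**(1/8) - 366*6**(1/8) + log(2**(207*3**(1/8))*3**(-207*3**(1/8) + 414*6**(1/8))) + 4117*3**(1/8))/621
F(4) = 17/48 + log(27*1944**(3/16))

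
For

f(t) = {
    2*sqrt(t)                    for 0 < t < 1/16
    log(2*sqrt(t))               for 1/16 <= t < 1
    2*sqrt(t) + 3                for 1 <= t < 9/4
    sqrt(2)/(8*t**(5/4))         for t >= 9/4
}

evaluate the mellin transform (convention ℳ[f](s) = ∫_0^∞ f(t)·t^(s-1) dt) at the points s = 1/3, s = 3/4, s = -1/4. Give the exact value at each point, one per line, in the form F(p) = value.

F(1/3) = -159/10 + 2*2**(1/3)*3**(1/6)/33 + 51*2**(2/3)/40 + log(2**(3*2**(2/3)/4 + 3)) + 63*18**(1/3)/10
F(3/4) = -1139/180 + sqrt(2)/6 + 3*log(2)/2 + 24*sqrt(6)/5
F(-1/4) = -12*log(2) + 2*sqrt(2)/81 + 16

reversing the power substitution: 2*t on [0, 1/4); log(2*t) on [1/4, 1); 2*t + 3 on [1, 3/2); …
peel off the common scale on t: t on [0, 1/2); log(t) on [1/2, 2); t + 3 on [2, 3); …
integrate the 4 segments split at 1/16, 1, 9/4, then add the results
segment [0, 1/16) carries 2*sqrt(t); integrate it
∫ over [1/16, 1) of log(2*sqrt(t))·t^(s-1) joins the sum
on [1, 9/4) integrate f = (2*sqrt(t) + 3) against the kernel
on [9/4, ∞): add ∫ sqrt(2)/(8*t**(5/4))·t^(s-1) dt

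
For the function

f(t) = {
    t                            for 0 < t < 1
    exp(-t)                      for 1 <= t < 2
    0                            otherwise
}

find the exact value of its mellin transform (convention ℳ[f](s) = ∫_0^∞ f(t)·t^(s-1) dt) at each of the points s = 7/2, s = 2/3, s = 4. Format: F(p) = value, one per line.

f breaks at 1 into 2 integrals to sum
on [0, 1): add ∫ t·t^(s-1) dt
∫ exp(-t)·t^(s-1) over [1, 2)

F(7/2) = (-918*sqrt(2) + (-135*sqrt(pi)*erfc(sqrt(2)) + 16 + 135*sqrt(pi)*erfc(1))*exp(2) + 522*E)*exp(-2)/72
F(2/3) = -uppergamma(2/3, 2) + uppergamma(2/3, 1) + 3/5
F(4) = -38*exp(-2) + 1/5 + 16*exp(-1)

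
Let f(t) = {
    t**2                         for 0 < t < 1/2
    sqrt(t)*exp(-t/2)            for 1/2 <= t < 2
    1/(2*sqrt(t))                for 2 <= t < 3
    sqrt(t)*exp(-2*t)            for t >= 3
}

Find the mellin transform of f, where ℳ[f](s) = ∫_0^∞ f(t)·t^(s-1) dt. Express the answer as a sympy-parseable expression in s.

12**(1/2 - s)*(-8*2**(2*s)*6**(s + 1/2)*(s + 2)*(2*s - 1)*uppergamma(s + 1/2, 1) - 4*2**(2*s)*6**(s + 1/2)*(s + 2) + 4*24**(s + 1/2)*(s + 2)*(2*s - 1)*uppergamma(s + 1/2, 1/4) + 8*6**(2*s)*(s + 2) + 4*6**(s + 1/2)*(s + 2)*(2*s - 1)*uppergamma(s + 1/2, 6) + sqrt(2)*6**(s + 1/2)*(2*s - 1))/(48*(s + 2)*(2*s - 1))
  Re(s) > -2

remove the shared t-power first: t**(3/2) on [0, 1/2); exp(-t/2) on [1/2, 2); 1/(2*t) on [2, 3); …
split f at 1/2, 2, 3: ℳ[f](s) collects 4 kernel integrals
on [0, 1/2) integrate f = t**2 against the kernel
∫ over [1/2, 2) of sqrt(t)*exp(-t/2)·t^(s-1) joins the sum
segment 2 to 3 holds 1/(2*sqrt(t)); add its integral
piece [3, ∞): integrate sqrt(t)*exp(-2*t) against the kernel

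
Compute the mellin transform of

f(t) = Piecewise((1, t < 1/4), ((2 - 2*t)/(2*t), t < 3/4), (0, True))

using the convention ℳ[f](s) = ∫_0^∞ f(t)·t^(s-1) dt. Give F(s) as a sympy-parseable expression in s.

reversing the common scale on t: 1 on [0, 1/2); (2 - t)/t on [1/2, 3/2)
strip the shared t-power: t on [0, 1/2); 2 - t on [1/2, 3/2)
f breaks at 1/4 into 2 integrals to sum
for t in [0, 1/4): the term is ∫ 1·t^(s-1)
between 1/4 and 3/4 the integrand is (2 - 2*t)/(2*t)·t^(s-1)

(3**s*s + 3*3**s - 6*s - 6)/(3*4**s*s*(s - 1))
  Re(s) > 0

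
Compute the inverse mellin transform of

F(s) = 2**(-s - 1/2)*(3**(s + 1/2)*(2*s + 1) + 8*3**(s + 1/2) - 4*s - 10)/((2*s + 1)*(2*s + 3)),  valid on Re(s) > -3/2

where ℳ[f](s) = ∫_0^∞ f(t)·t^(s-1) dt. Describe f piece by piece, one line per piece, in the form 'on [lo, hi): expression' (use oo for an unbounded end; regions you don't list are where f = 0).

strip the shared t-power: t on [0, 1/2); 2 - t on [1/2, 3/2)
along the cuts 1/2, ℳ[f](s) splits into 2 integrals
∫ t**(3/2)·t^(s-1) over [0, 1/2)
∫ sqrt(t)*(2 - t)·t^(s-1) over [1/2, 3/2)

on [0, 1/2): t**(3/2)
on [1/2, 3/2): sqrt(t)*(2 - t)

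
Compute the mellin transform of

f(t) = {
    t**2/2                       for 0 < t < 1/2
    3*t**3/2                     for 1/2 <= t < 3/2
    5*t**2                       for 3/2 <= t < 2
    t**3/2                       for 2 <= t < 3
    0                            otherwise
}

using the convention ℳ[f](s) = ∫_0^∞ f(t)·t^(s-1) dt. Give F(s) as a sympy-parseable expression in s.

cuts at 1/2, 3/2, 2: linearity sums the 4 kernel integrals
the [0, 1/2) slice contributes ∫ t**2/2·t^(s-1) dt
∫ 3*t**3/2·t^(s-1) over [1/2, 3/2)
[3/2, 2) adds the kernel integral of 5*t**2
segment [2, 3) carries t**3/2; integrate it

(256*2**(2*s)*s + 832*2**(2*s) - 99*3**s*s - 378*3**s + 216*6**s*s + 432*6**s - s)/(16*2**s*(s**2 + 5*s + 6))
  Re(s) > -2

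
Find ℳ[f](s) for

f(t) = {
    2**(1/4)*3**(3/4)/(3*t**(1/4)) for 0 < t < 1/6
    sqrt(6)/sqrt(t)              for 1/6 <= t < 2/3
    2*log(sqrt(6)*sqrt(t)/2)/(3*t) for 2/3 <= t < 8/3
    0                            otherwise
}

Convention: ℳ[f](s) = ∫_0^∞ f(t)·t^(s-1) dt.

remove the common scale on t first: t**(-1/4) on [0, 1/4); 3/sqrt(t) on [1/4, 1); log(sqrt(t))/t on [1, 4)
remove the shared t-power first: t**(3/4) on [0, 1/4); 3*sqrt(t) on [1/4, 1); log(sqrt(t)) on [1, 4)
reversing the power substitution: t**(3/2) on [0, 1/2); 3*t on [1/2, 1); log(t) on [1, 2)
slice at 1/6, 2/3, transform all 3 pieces, and sum them
for t in [0, 1/6): the term is ∫ 2**(1/4)*3**(3/4)/(3*t**(1/4))·t^(s-1)
segment 1/6 to 2/3 holds sqrt(6)/sqrt(t); add its integral
for t in [2/3, 8/3): the term is ∫ 2*log(sqrt(6)*sqrt(t)/2)/(3*t)·t^(s-1)

(2**(4*s)*(s - 1)*(2*s - 1)*(4*s - 1)*log(4) - 2**(4*s)*(2*s - 1)*(4*s - 1) + 48*2**(2*s)*(s - 1)**2*(4*s - 1) + 4*2**(2*s)*(2*s - 1)*(4*s - 1) + 96*(1 - 4*s)*(s - 1)**2 + 32*sqrt(2)*(s - 1)**2*(2*s - 1))/(8*6**s*(s - 1)**2*(2*s - 1)*(4*s - 1))
  Re(s) > 1/4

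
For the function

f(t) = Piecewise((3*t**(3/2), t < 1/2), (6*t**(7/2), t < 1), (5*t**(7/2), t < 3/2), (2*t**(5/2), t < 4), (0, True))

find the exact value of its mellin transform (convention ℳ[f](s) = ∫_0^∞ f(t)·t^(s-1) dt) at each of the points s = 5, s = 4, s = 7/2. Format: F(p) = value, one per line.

summing 4 kernel integrals split by 1/2, 1, 3/2 yields ℳ[f](s)
over [0, 1/2), the kernel integral of 3*t**(3/2) enters the sum
piece [1/2, 1): integrate 6*t**(7/2) against the kernel
piece [1, 3/2): integrate 5*t**(7/2) against the kernel
the [3/2, 4) slice contributes ∫ 2*t**(5/2)·t^(s-1) dt

F(5) = 63*sqrt(2)/28288 + 114453*sqrt(6)/21760 + 2228254/255
F(4) = 19*sqrt(2)/3520 + 6561*sqrt(6)/1664 + 491546/195
F(7/2) = 18465157/13440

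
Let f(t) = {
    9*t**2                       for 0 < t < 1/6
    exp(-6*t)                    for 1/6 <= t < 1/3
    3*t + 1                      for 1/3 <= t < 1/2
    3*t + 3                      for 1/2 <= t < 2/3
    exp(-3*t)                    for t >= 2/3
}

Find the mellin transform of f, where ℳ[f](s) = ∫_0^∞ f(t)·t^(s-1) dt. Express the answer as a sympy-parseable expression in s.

invert the common scale on t to get t**2 on [0, 1/2); exp(-2*t) on [1/2, 1); t + 1 on [1, 3/2); …
breakpoints 1/6, 1/3, 1/2, 2/3: one integral from each of the 5 segments
on [0, 1/6): add ∫ 9*t**2·t^(s-1) dt
[1/6, 1/3) adds the kernel integral of exp(-6*t)
piece [1/3, 1/2): integrate (3*t + 1) against the kernel
over [1/2, 2/3), the kernel integral of (3*t + 3) enters the sum
on [2/3, ∞): add ∫ exp(-3*t)·t^(s-1) dt

(20*2**(2*s)*s*(s + 2) + 12*2**(2*s)*(s + 2) + 4*2**s*s*(s + 1)*(s + 2)*uppergamma(s, 2) - 8*2**s*s*(s + 2) - 4*2**s*(s + 2) - 8*3**s*s*(s + 2) - 8*3**s*(s + 2) + 4*s*(s + 1)*(s + 2)*uppergamma(s, 1) - 4*s*(s + 1)*(s + 2)*uppergamma(s, 2) + s*(s + 1))/(4*6**s*s*(s + 1)*(s + 2))
  Re(s) > -2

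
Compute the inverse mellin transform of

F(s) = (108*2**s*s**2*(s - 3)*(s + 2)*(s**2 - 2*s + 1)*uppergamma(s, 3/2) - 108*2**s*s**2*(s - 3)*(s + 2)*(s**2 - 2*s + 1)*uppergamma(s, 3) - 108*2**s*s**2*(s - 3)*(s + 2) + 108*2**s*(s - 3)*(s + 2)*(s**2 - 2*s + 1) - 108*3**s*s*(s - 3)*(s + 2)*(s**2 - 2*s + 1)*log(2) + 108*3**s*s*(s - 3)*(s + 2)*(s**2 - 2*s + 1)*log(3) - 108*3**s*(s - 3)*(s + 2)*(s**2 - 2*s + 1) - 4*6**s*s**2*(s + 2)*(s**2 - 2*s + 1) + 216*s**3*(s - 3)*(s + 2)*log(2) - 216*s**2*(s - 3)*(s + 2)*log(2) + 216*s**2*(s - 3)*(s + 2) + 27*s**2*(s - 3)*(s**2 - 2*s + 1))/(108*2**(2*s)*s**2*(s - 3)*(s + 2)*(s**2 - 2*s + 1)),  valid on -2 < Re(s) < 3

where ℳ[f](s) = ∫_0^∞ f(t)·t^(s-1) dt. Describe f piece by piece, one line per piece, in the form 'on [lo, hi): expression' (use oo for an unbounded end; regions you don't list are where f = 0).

on [0, 1/4): 4*t**2
on [1/4, 1/2): log(2*t)/(2*t)
on [1/2, 3/4): log(2*t)
on [3/4, 3/2): exp(-2*t)
on [3/2, oo): 1/(8*t**3)

strip the common scale on t: t**2 on [0, 1/2); log(t)/t on [1/2, 1); log(t) on [1, 3/2); …
the 5 pieces separated at 1/4, 1/2, 3/4, 3/2 each add one integral
segment 0 to 1/4 holds 4*t**2; add its integral
segment [1/4, 1/2) carries log(2*t)/(2*t); integrate it
piece [1/2, 3/4): integrate log(2*t) against the kernel
segment 3/4 to 3/2 holds exp(-2*t); add its integral
piece [3/2, ∞): integrate 1/(8*t**3) against the kernel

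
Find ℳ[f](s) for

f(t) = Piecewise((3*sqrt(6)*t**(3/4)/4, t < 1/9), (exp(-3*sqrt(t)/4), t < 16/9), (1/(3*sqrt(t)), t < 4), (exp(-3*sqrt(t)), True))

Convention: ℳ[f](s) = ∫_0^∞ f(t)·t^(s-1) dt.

(2*1296**s*(4*s + 3) + 12*576**s*(2*s - 1)*(4*s + 3)*uppergamma(2*s, 1/4) - 12*576**s*(2*s - 1)*(4*s + 3)*uppergamma(2*s, 1) - 3*576**s*(4*s + 3) + 12*6**(2*s)*(2*s - 1)*(4*s + 3)*uppergamma(2*s, 6) + 6*sqrt(2)*6**(2*s)*(2*s - 1))/(6*324**s*(2*s - 1)*(4*s + 3))
  Re(s) > -3/4

invert the power substitution to get 3*sqrt(6)*t**(3/2)/4 on [0, 1/3); exp(-3*t/4) on [1/3, 4/3); 1/(3*t) on [4/3, 2); …
the common scale on t comes off first: t**(3/2) on [0, 1/2); exp(-t/2) on [1/2, 2); 1/(2*t) on [2, 3); …
breakpoints 1/9, 16/9, 4: one integral from each of the 4 segments
for t in [0, 1/9): the term is ∫ 3*sqrt(6)*t**(3/4)/4·t^(s-1)
segment [1/9, 16/9) carries exp(-3*sqrt(t)/4); integrate it
piece [16/9, 4): integrate 1/(3*sqrt(t)) against the kernel
on [4, ∞): add ∫ exp(-3*sqrt(t))·t^(s-1) dt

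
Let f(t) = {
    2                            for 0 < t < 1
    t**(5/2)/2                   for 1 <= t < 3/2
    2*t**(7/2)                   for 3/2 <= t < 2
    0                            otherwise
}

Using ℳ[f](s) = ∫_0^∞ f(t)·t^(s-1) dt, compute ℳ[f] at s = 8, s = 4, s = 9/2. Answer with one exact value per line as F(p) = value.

F(8) = -2027349*sqrt(6)/329728 + 17/84 + 8192*sqrt(2)/23
F(4) = -15309*sqrt(6)/8320 + 11/26 + 512*sqrt(2)/15
F(9/2) = 3818221/64512

split f at 1, 3/2: ℳ[f](s) collects 3 kernel integrals
segment 0 to 1 holds 2; add its integral
the [1, 3/2) slice contributes ∫ t**(5/2)/2·t^(s-1) dt
on [3/2, 2) integrate f = 2*t**(7/2) against the kernel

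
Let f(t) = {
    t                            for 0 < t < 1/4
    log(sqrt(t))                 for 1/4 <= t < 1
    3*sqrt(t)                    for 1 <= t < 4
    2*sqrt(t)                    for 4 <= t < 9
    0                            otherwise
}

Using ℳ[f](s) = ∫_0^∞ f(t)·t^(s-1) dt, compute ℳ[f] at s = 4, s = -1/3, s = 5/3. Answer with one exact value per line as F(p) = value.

F(4) = log(2)/1024 + 3266548597/368640
F(-1/3) = -45/2 - 3*2**(2/3)*log(2) + 6*2**(1/3) + 39*2**(2/3)/8 + 12*3**(1/3)
F(5/3) = -1017/650 + 219*2**(2/3)/12800 + 3*2**(2/3)*log(2)/80 + 96*2**(1/3)/13 + 972*3**(1/3)/13

strip the shared t-power: sqrt(t) on [0, 1/4); log(sqrt(t))/sqrt(t) on [1/4, 1); 3 on [1, 4); …
undo the power substitution: t on [0, 1/2); log(t)/t on [1/2, 1); 3 on [1, 2); …
linearity at 1/4, 1, 4 turns ℳ[f](s) into 4 summed integrals
segment [0, 1/4) carries t; integrate it
on [1/4, 1): add ∫ log(sqrt(t))·t^(s-1) dt
over [1, 4), the kernel integral of 3*sqrt(t) enters the sum
[4, 9) adds the kernel integral of 2*sqrt(t)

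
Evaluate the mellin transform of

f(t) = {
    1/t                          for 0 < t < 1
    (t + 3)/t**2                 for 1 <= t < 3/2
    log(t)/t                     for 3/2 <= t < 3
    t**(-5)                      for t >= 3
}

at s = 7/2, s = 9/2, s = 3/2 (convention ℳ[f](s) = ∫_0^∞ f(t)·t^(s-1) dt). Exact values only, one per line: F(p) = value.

peel off the shared t-power: 1 on [0, 1); (t + 3)/t on [1, 3/2); log(t) on [3/2, 3); …
undo the shared t-power: t on [0, 1); t + 3 on [1, 3/2); t*log(t) on [3/2, 3); …
the 4 pieces separated at 1, 3/2, 3 each add one integral
for t in [0, 1): the term is ∫ 1/t·t^(s-1)
the [1, 3/2) slice contributes ∫ (t + 3)/t**2·t^(s-1) dt
segment 3/2 to 3 holds log(t)/t; add its integral
segment 3 to ∞ holds t**(-5); add its integral

F(7/2) = -922*sqrt(3)/675 - 2 + 213*sqrt(6)/100 + log(2**(9*sqrt(6)/20)*3**(-9*sqrt(6)/20 + 18*sqrt(3)/5))
F(9/2) = -226*sqrt(3)/147 - 27*sqrt(6)*log(3)/56 - 6/5 + 27*sqrt(6)*log(2)/56 + 3861*sqrt(6)/1960 + 54*sqrt(3)*log(3)/7
F(3/2) = -2266*sqrt(3)/567 + sqrt(6) + log(2**(sqrt(6))*3**(-sqrt(6) + 2*sqrt(3))) + 6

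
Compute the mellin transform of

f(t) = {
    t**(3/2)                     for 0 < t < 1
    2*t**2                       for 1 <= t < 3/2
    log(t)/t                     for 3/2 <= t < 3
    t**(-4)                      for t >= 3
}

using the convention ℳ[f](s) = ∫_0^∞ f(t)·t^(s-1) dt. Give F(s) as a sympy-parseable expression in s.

summing 4 kernel integrals split by 1, 3/2, 3 yields ℳ[f](s)
[0, 1) adds the kernel integral of t**(3/2)
∫ 2*t**2·t^(s-1) over [1, 3/2)
over [3/2, 3), the kernel integral of log(t)/t enters the sum
[3, ∞) adds the kernel integral of t**(-4)

(324*2**s*(s - 4)*(s + 2)*(s**2 - 2*s + 1) - 324*2**s*(s - 4)*(2*s + 3)*(s**2 - 2*s + 1) - 108*3**s*s*(s - 4)*(s + 2)*(2*s + 3)*log(3) + 108*3**s*s*(s - 4)*(s + 2)*(2*s + 3)*log(2) - 108*3**s*(s - 4)*(s + 2)*(2*s + 3)*log(2) + 108*3**s*(s - 4)*(s + 2)*(2*s + 3) + 108*3**s*(s - 4)*(s + 2)*(2*s + 3)*log(3) + 729*3**s*(s - 4)*(2*s + 3)*(s**2 - 2*s + 1) + 54*6**s*s*(s - 4)*(s + 2)*(2*s + 3)*log(3) - 54*6**s*(s - 4)*(s + 2)*(2*s + 3)*log(3) - 54*6**s*(s - 4)*(s + 2)*(2*s + 3) - 2*6**s*(s + 2)*(2*s + 3)*(s**2 - 2*s + 1))/(162*2**s*(s - 4)*(s + 2)*(2*s + 3)*(s**2 - 2*s + 1))
  -3/2 < Re(s) < 4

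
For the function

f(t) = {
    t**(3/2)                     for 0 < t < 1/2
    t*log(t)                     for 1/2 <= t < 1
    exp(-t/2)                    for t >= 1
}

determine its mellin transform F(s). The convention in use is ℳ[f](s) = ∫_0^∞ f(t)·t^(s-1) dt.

(2*2**(2*s)*(2*s + 3)*(s**2 + 2*s + 1)*uppergamma(s, 1/2) - 2*2**s*(2*s + 3) + s*(2*s + 3)*log(2) + 2*s + (2*s + 3)*log(2) + sqrt(2)*(s**2 + 2*s + 1) + 3)/(2*2**s*(2*s + 3)*(s**2 + 2*s + 1))
  Re(s) > -3/2

summing 3 kernel integrals split by 1/2, 1 yields ℳ[f](s)
∫ over [0, 1/2) of t**(3/2)·t^(s-1) joins the sum
∫ t*log(t)·t^(s-1) over [1/2, 1)
between 1 and ∞ the integrand is exp(-t/2)·t^(s-1)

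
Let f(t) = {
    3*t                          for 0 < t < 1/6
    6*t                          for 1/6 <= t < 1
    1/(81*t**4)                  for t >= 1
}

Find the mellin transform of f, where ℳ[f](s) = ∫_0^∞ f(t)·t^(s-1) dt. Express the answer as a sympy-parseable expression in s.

(970*6**s*s - 3890*6**s - 81*s + 324)/(162*6**s*(s**2 - 3*s - 4))
  -1 < Re(s) < 4

remove the common scale on t first: t on [0, 1/2); 2*t on [1/2, 3); t**(-4) on [3, ∞)
treat the 3 regions marked off by 1/6, 1 separately and sum
segment 0 to 1/6 holds 3*t; add its integral
piece [1/6, 1): integrate 6*t against the kernel
for t in [1, ∞): the term is ∫ 1/(81*t**4)·t^(s-1)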